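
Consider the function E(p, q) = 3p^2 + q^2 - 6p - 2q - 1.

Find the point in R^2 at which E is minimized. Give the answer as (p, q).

E(p,q) separates as A(p) + B(q) − 1, so its minimum is min A + min B − 1.
A'(p) = 6p - 6 vanishes at p ∈ {1}; B'(q) = 2q - 2 vanishes at q ∈ {1}.
Local minima of A (where A''>0): A(1)=-3. Local minima of B: B(1)=-1.
So the global minimum of E is A(1) + B(1) − 1 = -3 − 1 − 1 = -5, attained at (1, 1).

(1, 1)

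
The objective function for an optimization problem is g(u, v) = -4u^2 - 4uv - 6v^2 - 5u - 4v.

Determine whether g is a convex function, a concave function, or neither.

concave

g is quadratic, so its Hessian is the constant matrix H = [[-8, -4], [-4, -12]].
det(H) = 80, tr(H) = -20.
det(H) > 0 and tr(H) < 0, so H is negative definite everywhere: concave.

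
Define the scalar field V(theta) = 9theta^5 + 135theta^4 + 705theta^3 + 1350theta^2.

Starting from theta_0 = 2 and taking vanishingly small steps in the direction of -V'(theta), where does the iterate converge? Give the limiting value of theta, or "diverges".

0

V'(theta) = 45theta(theta + 3)(theta + 4)(theta + 5), so V'(2) = 18900.
Gradient descent moves in the -V' direction, i.e. theta is decreasing.
The nearest critical point in that direction is theta = 0, where V'' = 2700 > 0 (a local minimum). The iterate converges there.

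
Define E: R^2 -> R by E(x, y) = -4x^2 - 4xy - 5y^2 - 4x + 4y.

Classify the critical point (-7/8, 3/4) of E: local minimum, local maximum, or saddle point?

The Hessian of E is constant: H = [[-8, -4], [-4, -10]].
det(H) = (-8)·(-10) − (-4)² = 64.
det(H) > 0 and tr(H) = -18 < 0, so H is negative definite and the point is a local maximum.

local maximum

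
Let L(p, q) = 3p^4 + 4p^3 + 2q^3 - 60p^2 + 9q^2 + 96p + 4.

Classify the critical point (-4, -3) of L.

saddle point

The mixed partial ∂²L/∂p∂q is 0, so the Hessian at any point is diag(L_pp, L_qq) = diag(12(3p^2 + 2p - 10), 6(2q + 3)).
At (-4, -3): H = diag(360, -18).
The eigenvalues have opposite signs, so H is indefinite: a saddle point.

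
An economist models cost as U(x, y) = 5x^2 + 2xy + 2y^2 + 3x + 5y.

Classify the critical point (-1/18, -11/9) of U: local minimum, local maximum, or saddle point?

The Hessian of U is constant: H = [[10, 2], [2, 4]].
det(H) = 10·4 − 2² = 36.
det(H) > 0 and tr(H) = 14 > 0, so H is positive definite and the point is a local minimum.

local minimum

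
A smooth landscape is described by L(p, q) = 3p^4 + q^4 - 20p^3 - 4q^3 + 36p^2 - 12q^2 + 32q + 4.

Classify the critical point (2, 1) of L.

The mixed partial ∂²L/∂p∂q is 0, so the Hessian at any point is diag(L_pp, L_qq) = diag(12(3p^2 - 10p + 6), 12(q^2 - 2q - 2)).
At (2, 1): H = diag(-24, -36).
Both eigenvalues are negative, so H is negative definite: a local maximum.

local maximum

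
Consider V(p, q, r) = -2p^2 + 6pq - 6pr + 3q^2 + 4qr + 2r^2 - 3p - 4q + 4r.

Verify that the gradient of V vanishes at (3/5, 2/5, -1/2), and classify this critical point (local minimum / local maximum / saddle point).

∇V = (-4p + 6q - 6r - 3, 6p + 6q + 4r - 4, -6p + 4q + 4r + 4); substituting (3/5, 2/5, -1/2) gives ∇V = (0, 0, 0), so (3/5, 2/5, -1/2) is indeed a critical point.
The Hessian is constant: H = [[-4, 6, -6], [6, 6, 4], [-6, 4, 4]].
Leading principal minors: Δ₁ = -4, Δ₂ = -60, Δ₃ = -680.
The minors fit neither the all-positive nor the alternating-sign pattern, so H is indefinite: a saddle point.

saddle point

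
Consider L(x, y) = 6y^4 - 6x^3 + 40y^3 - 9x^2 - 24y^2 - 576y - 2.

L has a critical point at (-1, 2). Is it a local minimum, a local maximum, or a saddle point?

local minimum

The mixed partial ∂²L/∂x∂y is 0, so the Hessian at any point is diag(L_xx, L_yy) = diag(-18(2x + 1), 24(3y^2 + 10y - 2)).
At (-1, 2): H = diag(18, 720).
Both eigenvalues are positive, so H is positive definite: a local minimum.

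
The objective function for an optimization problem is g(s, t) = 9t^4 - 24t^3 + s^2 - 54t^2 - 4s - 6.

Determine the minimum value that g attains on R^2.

-415

g(s,t) separates as P(s) + Q(t) − 6, so its minimum is min P + min Q − 6.
P'(s) = 2s - 4 vanishes at s ∈ {2}; Q'(t) = 36t(t - 3)(t + 1) vanishes at t ∈ {-1, 0, 3}.
Local minima of P (where P''>0): P(2)=-4. Local minima of Q: Q(-1)=-21, Q(3)=-405.
So the global minimum of g is P(2) + Q(3) − 6 = -4 − 405 − 6 = -415, attained at (2, 3).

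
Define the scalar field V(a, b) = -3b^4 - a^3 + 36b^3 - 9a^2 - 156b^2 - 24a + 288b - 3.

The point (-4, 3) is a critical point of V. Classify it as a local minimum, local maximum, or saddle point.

The mixed partial ∂²V/∂a∂b is 0, so the Hessian at any point is diag(V_aa, V_bb) = diag(-6(a + 3), 12(-3b^2 + 18b - 26)).
At (-4, 3): H = diag(6, 12).
Both eigenvalues are positive, so H is positive definite: a local minimum.

local minimum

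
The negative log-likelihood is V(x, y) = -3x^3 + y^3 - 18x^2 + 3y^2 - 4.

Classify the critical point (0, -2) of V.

local maximum

The mixed partial ∂²V/∂x∂y is 0, so the Hessian at any point is diag(V_xx, V_yy) = diag(-18(x + 2), 6(y + 1)).
At (0, -2): H = diag(-36, -6).
Both eigenvalues are negative, so H is negative definite: a local maximum.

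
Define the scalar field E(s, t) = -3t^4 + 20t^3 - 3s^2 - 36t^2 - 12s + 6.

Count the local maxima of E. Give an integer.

E separates as a function of s plus a function of t, so ∇E=0 decouples.
∂E/∂s = -6(s + 2) = 0 at s ∈ {-2}; ∂E/∂t = -12t(t - 3)(t - 2) = 0 at t ∈ {0, 2, 3}.
The Hessian is diagonal: diag(E_ss, E_tt). Second derivatives: E_ss(-2)=-6; E_tt(0)=-72, E_tt(2)=24, E_tt(3)=-36.
Local maxima occur where both diagonal entries negative: (-2, 0), (-2, 3). Count: 2.

2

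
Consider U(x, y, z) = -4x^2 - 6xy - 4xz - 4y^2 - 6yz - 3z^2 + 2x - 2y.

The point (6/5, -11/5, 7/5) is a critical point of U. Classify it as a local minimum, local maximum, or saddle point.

The Hessian is constant: H = [[-8, -6, -4], [-6, -8, -6], [-4, -6, -6]].
Leading principal minors: Δ₁ = -8, Δ₂ = 28, Δ₃ = -40.
The minors alternate sign starting negative (−, +, −), so H is negative definite: a local maximum.

local maximum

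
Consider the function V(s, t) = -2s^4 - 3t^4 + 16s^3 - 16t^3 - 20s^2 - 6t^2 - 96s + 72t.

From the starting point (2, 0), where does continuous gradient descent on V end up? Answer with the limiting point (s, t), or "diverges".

V is separable, so gradient descent decouples: s follows -∂V/∂s, t follows -∂V/∂t.
∂V/∂s = -8(s - 4)(s - 3)(s + 1); at s=2 this is -48, so s increases.
∂V/∂t = -12(t - 1)(t + 2)(t + 3); at t=0 this is 72, so t decreases.
s converges to its nearest critical value 3 (a local min of the s-part); t converges to -2. The iterate converges to (3, -2).

(3, -2)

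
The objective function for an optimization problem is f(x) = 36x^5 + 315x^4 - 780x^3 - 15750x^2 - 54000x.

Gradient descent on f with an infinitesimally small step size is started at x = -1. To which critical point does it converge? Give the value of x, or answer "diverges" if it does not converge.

f'(x) = 180(x - 5)(x + 3)(x + 4)(x + 5), so f'(-1) = -25920.
Gradient descent moves in the -f' direction, i.e. x is increasing.
The nearest critical point in that direction is x = 5, where f'' = 129600 > 0 (a local minimum). The iterate converges there.

5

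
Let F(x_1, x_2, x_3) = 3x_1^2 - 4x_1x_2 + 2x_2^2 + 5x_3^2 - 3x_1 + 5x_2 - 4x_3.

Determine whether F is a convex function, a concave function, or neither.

convex

F is quadratic, so its Hessian is the constant matrix H = [[6, -4, 0], [-4, 4, 0], [0, 0, 10]].
Leading principal minors: 6, 8, 80.
All positive ⇒ H ≻ 0 ⇒ convex.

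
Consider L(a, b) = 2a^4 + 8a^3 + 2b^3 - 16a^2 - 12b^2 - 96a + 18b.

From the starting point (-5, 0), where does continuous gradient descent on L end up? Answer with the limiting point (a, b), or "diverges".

L is separable, so gradient descent decouples: a follows -∂L/∂a, b follows -∂L/∂b.
∂L/∂a = 8(a - 2)(a + 2)(a + 3); at a=-5 this is -336, so a increases.
∂L/∂b = 6(b - 3)(b - 1); at b=0 this is 18, so b decreases.
The b-coordinate has no critical point in that direction and runs off to infinity.

diverges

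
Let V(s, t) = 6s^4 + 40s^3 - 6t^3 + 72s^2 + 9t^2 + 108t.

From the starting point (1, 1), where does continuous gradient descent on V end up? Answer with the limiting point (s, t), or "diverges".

(0, -2)

V is separable, so gradient descent decouples: s follows -∂V/∂s, t follows -∂V/∂t.
∂V/∂s = 24s(s + 2)(s + 3); at s=1 this is 288, so s decreases.
∂V/∂t = -18(t - 3)(t + 2); at t=1 this is 108, so t decreases.
s converges to its nearest critical value 0 (a local min of the s-part); t converges to -2. The iterate converges to (0, -2).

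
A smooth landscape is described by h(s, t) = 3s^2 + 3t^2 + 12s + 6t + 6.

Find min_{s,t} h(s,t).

-9

h(s,t) separates as P(s) + Q(t) + 6, so its minimum is min P + min Q + 6.
P'(s) = 6s + 12 vanishes at s ∈ {-2}; Q'(t) = 6(t + 1) vanishes at t ∈ {-1}.
Local minima of P (where P''>0): P(-2)=-12. Local minima of Q: Q(-1)=-3.
So the global minimum of h is P(-2) + Q(-1) + 6 = -12 − 3 + 6 = -9, attained at (-2, -1).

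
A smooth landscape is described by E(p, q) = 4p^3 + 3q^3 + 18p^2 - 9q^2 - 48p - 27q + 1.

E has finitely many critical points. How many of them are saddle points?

E separates as a function of p plus a function of q, so ∇E=0 decouples.
∂E/∂p = 12(p - 1)(p + 4) = 0 at p ∈ {-4, 1}; ∂E/∂q = 9(q - 3)(q + 1) = 0 at q ∈ {-1, 3}.
The Hessian is diagonal: diag(E_pp, E_qq). Second derivatives: E_pp(-4)=-60, E_pp(1)=60; E_qq(-1)=-36, E_qq(3)=36.
Saddle points occur where the two diagonal entries have opposite signs: (-4, 3), (1, -1). Count: 2.

2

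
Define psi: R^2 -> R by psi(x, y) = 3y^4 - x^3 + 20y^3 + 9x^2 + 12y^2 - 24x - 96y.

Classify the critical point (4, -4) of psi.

The mixed partial ∂²psi/∂x∂y is 0, so the Hessian at any point is diag(psi_xx, psi_yy) = diag(6(-x + 3), 12(3y^2 + 10y + 2)).
At (4, -4): H = diag(-6, 120).
The eigenvalues have opposite signs, so H is indefinite: a saddle point.

saddle point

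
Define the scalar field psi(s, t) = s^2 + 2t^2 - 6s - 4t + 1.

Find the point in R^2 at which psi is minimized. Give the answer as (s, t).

(3, 1)

psi(s,t) separates as P(s) + Q(t) + 1, so its minimum is min P + min Q + 1.
P'(s) = 2s - 6 vanishes at s ∈ {3}; Q'(t) = 4(t - 1) vanishes at t ∈ {1}.
Local minima of P (where P''>0): P(3)=-9. Local minima of Q: Q(1)=-2.
So the global minimum of psi is P(3) + Q(1) + 1 = -9 − 2 + 1 = -10, attained at (3, 1).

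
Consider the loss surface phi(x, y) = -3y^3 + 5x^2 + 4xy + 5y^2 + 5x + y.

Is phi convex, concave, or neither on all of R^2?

neither

The term -3y^3 is cubic, so the Hessian is not constant.
∂²phi/∂y² = -18y + 10, which takes both signs as y varies (negative for sufficiently large y). A diagonal entry of the Hessian changing sign means the Hessian is neither positive- nor negative-semidefinite on all of R^2.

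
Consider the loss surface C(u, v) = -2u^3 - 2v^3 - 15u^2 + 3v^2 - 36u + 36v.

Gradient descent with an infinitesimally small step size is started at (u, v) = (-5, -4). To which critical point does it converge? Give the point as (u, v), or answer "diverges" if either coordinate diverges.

C is separable, so gradient descent decouples: u follows -∂C/∂u, v follows -∂C/∂v.
∂C/∂u = -6(u + 2)(u + 3); at u=-5 this is -36, so u increases.
∂C/∂v = -6(v - 3)(v + 2); at v=-4 this is -84, so v increases.
u converges to its nearest critical value -3 (a local min of the u-part); v converges to -2. The iterate converges to (-3, -2).

(-3, -2)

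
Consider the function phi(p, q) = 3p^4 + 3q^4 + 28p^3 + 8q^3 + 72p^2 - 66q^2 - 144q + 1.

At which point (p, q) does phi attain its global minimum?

(0, 3)

phi(p,q) separates as A(p) + B(q) + 1, so its minimum is min A + min B + 1.
A'(p) = 12p(p + 3)(p + 4) vanishes at p ∈ {-4, -3, 0}; B'(q) = 12(q - 3)(q + 1)(q + 4) vanishes at q ∈ {-4, -1, 3}.
Local minima of A (where A''>0): A(-4)=128, A(0)=0. Local minima of B: B(-4)=-224, B(3)=-567.
So the global minimum of phi is A(0) + B(3) + 1 = 0 − 567 + 1 = -566, attained at (0, 3).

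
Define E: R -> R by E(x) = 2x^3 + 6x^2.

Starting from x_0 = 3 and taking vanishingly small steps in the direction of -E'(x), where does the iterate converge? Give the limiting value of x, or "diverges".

E'(x) = 6x(x + 2), so E'(3) = 90.
Gradient descent moves in the -E' direction, i.e. x is decreasing.
The nearest critical point in that direction is x = 0, where E'' = 12 > 0 (a local minimum). The iterate converges there.

0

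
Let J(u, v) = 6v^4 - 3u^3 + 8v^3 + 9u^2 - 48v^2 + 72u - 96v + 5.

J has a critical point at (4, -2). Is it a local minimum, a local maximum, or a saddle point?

The mixed partial ∂²J/∂u∂v is 0, so the Hessian at any point is diag(J_uu, J_vv) = diag(18(-u + 1), 24(3v^2 + 2v - 4)).
At (4, -2): H = diag(-54, 96).
The eigenvalues have opposite signs, so H is indefinite: a saddle point.

saddle point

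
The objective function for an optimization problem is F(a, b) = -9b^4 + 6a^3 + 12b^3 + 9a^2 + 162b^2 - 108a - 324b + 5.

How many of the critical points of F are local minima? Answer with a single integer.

1

F separates as a function of a plus a function of b, so ∇F=0 decouples.
∂F/∂a = 18(a - 2)(a + 3) = 0 at a ∈ {-3, 2}; ∂F/∂b = -36(b - 3)(b - 1)(b + 3) = 0 at b ∈ {-3, 1, 3}.
The Hessian is diagonal: diag(F_aa, F_bb). Second derivatives: F_aa(-3)=-90, F_aa(2)=90; F_bb(-3)=-864, F_bb(1)=288, F_bb(3)=-432.
Local minima occur where both diagonal entries positive: (2, 1). Count: 1.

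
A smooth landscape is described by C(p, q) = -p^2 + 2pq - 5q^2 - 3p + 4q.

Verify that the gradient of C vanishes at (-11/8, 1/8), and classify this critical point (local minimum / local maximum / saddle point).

∇C = (-2p + 2q - 3, 2p - 10q + 4); substituting (-11/8, 1/8) gives ∇C = (0, 0), so (-11/8, 1/8) is indeed a critical point.
The Hessian of C is constant: H = [[-2, 2], [2, -10]].
det(H) = (-2)·(-10) − 2² = 16.
det(H) > 0 and tr(H) = -12 < 0, so H is negative definite and the point is a local maximum.

local maximum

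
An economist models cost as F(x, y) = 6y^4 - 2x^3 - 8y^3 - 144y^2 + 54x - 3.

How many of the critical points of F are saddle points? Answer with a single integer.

3

F separates as a function of x plus a function of y, so ∇F=0 decouples.
∂F/∂x = -6(x - 3)(x + 3) = 0 at x ∈ {-3, 3}; ∂F/∂y = 24y(y - 4)(y + 3) = 0 at y ∈ {-3, 0, 4}.
The Hessian is diagonal: diag(F_xx, F_yy). Second derivatives: F_xx(-3)=36, F_xx(3)=-36; F_yy(-3)=504, F_yy(0)=-288, F_yy(4)=672.
Saddle points occur where the two diagonal entries have opposite signs: (-3, 0), (3, -3), (3, 4). Count: 3.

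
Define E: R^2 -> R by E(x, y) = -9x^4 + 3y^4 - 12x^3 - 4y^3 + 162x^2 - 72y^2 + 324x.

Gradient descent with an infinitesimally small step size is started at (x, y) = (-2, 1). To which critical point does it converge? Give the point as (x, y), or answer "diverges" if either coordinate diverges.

(-1, 4)

E is separable, so gradient descent decouples: x follows -∂E/∂x, y follows -∂E/∂y.
∂E/∂x = -36(x - 3)(x + 1)(x + 3); at x=-2 this is -180, so x increases.
∂E/∂y = 12y(y - 4)(y + 3); at y=1 this is -144, so y increases.
x converges to its nearest critical value -1 (a local min of the x-part); y converges to 4. The iterate converges to (-1, 4).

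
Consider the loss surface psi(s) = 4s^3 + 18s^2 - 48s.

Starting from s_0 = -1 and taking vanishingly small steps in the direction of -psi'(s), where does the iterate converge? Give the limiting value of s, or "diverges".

psi'(s) = 12(s - 1)(s + 4), so psi'(-1) = -72.
Gradient descent moves in the -psi' direction, i.e. s is increasing.
The nearest critical point in that direction is s = 1, where psi'' = 60 > 0 (a local minimum). The iterate converges there.

1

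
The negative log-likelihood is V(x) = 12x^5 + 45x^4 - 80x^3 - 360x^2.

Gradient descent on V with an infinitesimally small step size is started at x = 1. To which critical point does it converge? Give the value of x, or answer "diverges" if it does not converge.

V'(x) = 60x(x - 2)(x + 2)(x + 3), so V'(1) = -720.
Gradient descent moves in the -V' direction, i.e. x is increasing.
The nearest critical point in that direction is x = 2, where V'' = 2400 > 0 (a local minimum). The iterate converges there.

2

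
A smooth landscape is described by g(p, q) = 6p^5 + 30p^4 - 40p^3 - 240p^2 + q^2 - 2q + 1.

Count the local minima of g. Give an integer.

2

g separates as a function of p plus a function of q, so ∇g=0 decouples.
∂g/∂p = 30p(p - 2)(p + 2)(p + 4) = 0 at p ∈ {-4, -2, 0, 2}; ∂g/∂q = 2(q - 1) = 0 at q ∈ {1}.
The Hessian is diagonal: diag(g_pp, g_qq). Second derivatives: g_pp(-4)=-1440, g_pp(-2)=480, g_pp(0)=-480, g_pp(2)=1440; g_qq(1)=2.
Local minima occur where both diagonal entries positive: (-2, 1), (2, 1). Count: 2.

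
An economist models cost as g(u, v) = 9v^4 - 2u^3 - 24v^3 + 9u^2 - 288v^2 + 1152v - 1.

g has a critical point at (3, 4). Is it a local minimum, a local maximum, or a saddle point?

The mixed partial ∂²g/∂u∂v is 0, so the Hessian at any point is diag(g_uu, g_vv) = diag(6(-2u + 3), 36(3v^2 - 4v - 16)).
At (3, 4): H = diag(-18, 576).
The eigenvalues have opposite signs, so H is indefinite: a saddle point.

saddle point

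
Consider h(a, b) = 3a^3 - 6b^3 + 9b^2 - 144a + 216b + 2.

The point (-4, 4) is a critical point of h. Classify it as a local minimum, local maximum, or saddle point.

The mixed partial ∂²h/∂a∂b is 0, so the Hessian at any point is diag(h_aa, h_bb) = diag(18a, 18(-2b + 1)).
At (-4, 4): H = diag(-72, -126).
Both eigenvalues are negative, so H is negative definite: a local maximum.

local maximum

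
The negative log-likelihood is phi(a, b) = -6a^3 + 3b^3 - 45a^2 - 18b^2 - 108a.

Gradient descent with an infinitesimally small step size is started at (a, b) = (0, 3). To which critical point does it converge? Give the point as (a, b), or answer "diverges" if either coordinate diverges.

diverges

phi is separable, so gradient descent decouples: a follows -∂phi/∂a, b follows -∂phi/∂b.
∂phi/∂a = -18(a + 2)(a + 3); at a=0 this is -108, so a increases.
∂phi/∂b = 9b(b - 4); at b=3 this is -27, so b increases.
The a-coordinate has no critical point in that direction and runs off to infinity.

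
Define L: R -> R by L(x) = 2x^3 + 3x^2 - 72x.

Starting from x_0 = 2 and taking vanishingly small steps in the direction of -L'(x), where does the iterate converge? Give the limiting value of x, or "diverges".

L'(x) = 6(x - 3)(x + 4), so L'(2) = -36.
Gradient descent moves in the -L' direction, i.e. x is increasing.
The nearest critical point in that direction is x = 3, where L'' = 42 > 0 (a local minimum). The iterate converges there.

3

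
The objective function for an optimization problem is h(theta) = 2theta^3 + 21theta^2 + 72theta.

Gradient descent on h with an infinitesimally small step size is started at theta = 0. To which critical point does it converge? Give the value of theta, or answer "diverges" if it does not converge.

h'(theta) = 6(theta + 3)(theta + 4), so h'(0) = 72.
Gradient descent moves in the -h' direction, i.e. theta is decreasing.
The nearest critical point in that direction is theta = -3, where h'' = 6 > 0 (a local minimum). The iterate converges there.

-3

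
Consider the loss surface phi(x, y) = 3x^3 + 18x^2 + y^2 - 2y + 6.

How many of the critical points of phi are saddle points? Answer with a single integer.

phi separates as a function of x plus a function of y, so ∇phi=0 decouples.
∂phi/∂x = 9x(x + 4) = 0 at x ∈ {-4, 0}; ∂phi/∂y = 2(y - 1) = 0 at y ∈ {1}.
The Hessian is diagonal: diag(phi_xx, phi_yy). Second derivatives: phi_xx(-4)=-36, phi_xx(0)=36; phi_yy(1)=2.
Saddle points occur where the two diagonal entries have opposite signs: (-4, 1). Count: 1.

1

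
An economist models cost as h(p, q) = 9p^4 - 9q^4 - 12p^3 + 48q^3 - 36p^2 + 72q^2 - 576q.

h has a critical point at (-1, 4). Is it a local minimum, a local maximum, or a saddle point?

The mixed partial ∂²h/∂p∂q is 0, so the Hessian at any point is diag(h_pp, h_qq) = diag(36(3p^2 - 2p - 2), 36(-3q^2 + 8q + 4)).
At (-1, 4): H = diag(108, -432).
The eigenvalues have opposite signs, so H is indefinite: a saddle point.

saddle point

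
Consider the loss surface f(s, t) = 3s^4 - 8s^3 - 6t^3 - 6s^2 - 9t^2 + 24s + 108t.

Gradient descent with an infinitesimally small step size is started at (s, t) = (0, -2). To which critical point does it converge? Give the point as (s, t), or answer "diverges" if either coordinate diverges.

f is separable, so gradient descent decouples: s follows -∂f/∂s, t follows -∂f/∂t.
∂f/∂s = 12(s - 2)(s - 1)(s + 1); at s=0 this is 24, so s decreases.
∂f/∂t = -18(t - 2)(t + 3); at t=-2 this is 72, so t decreases.
s converges to its nearest critical value -1 (a local min of the s-part); t converges to -3. The iterate converges to (-1, -3).

(-1, -3)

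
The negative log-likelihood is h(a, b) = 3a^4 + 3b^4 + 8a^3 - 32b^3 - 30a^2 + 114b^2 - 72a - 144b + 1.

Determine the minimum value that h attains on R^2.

h(a,b) separates as P(a) + Q(b) + 1, so its minimum is min P + min Q + 1.
P'(a) = 12(a - 2)(a + 1)(a + 3) vanishes at a ∈ {-3, -1, 2}; Q'(b) = 12(b - 4)(b - 3)(b - 1) vanishes at b ∈ {1, 3, 4}.
Local minima of P (where P''>0): P(-3)=-27, P(2)=-152. Local minima of Q: Q(1)=-59, Q(4)=-32.
So the global minimum of h is P(2) + Q(1) + 1 = -152 − 59 + 1 = -210, attained at (2, 1).

-210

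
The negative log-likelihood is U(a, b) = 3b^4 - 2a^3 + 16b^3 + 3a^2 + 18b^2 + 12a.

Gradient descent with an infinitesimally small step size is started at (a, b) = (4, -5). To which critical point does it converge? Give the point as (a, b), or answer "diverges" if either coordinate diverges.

diverges

U is separable, so gradient descent decouples: a follows -∂U/∂a, b follows -∂U/∂b.
∂U/∂a = -6(a - 2)(a + 1); at a=4 this is -60, so a increases.
∂U/∂b = 12b(b + 1)(b + 3); at b=-5 this is -480, so b increases.
The a-coordinate has no critical point in that direction and runs off to infinity.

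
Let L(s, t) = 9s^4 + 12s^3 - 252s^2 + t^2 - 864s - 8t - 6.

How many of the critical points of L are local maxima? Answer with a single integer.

0

L separates as a function of s plus a function of t, so ∇L=0 decouples.
∂L/∂s = 36(s - 4)(s + 2)(s + 3) = 0 at s ∈ {-3, -2, 4}; ∂L/∂t = 2(t - 4) = 0 at t ∈ {4}.
The Hessian is diagonal: diag(L_ss, L_tt). Second derivatives: L_ss(-3)=252, L_ss(-2)=-216, L_ss(4)=1512; L_tt(4)=2.
Local maxima occur where both diagonal entries negative: none. Count: 0.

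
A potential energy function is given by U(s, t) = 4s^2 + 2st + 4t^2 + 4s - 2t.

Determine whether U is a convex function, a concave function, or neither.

convex

U is quadratic, so its Hessian is the constant matrix H = [[8, 2], [2, 8]].
det(H) = 60, tr(H) = 16.
det(H) > 0 and tr(H) > 0, so H is positive definite everywhere: convex.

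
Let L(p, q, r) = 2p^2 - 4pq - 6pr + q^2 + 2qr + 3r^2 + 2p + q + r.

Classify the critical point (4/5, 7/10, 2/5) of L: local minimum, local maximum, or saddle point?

The Hessian is constant: H = [[4, -4, -6], [-4, 2, 2], [-6, 2, 6]].
Leading principal minors: Δ₁ = 4, Δ₂ = -8, Δ₃ = -40.
The minors fit neither the all-positive nor the alternating-sign pattern, so H is indefinite: a saddle point.

saddle point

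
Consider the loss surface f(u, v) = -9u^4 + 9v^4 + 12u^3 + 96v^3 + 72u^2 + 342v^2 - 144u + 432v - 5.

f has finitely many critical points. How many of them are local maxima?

f separates as a function of u plus a function of v, so ∇f=0 decouples.
∂f/∂u = -36(u - 2)(u - 1)(u + 2) = 0 at u ∈ {-2, 1, 2}; ∂f/∂v = 36(v + 1)(v + 3)(v + 4) = 0 at v ∈ {-4, -3, -1}.
The Hessian is diagonal: diag(f_uu, f_vv). Second derivatives: f_uu(-2)=-432, f_uu(1)=108, f_uu(2)=-144; f_vv(-4)=108, f_vv(-3)=-72, f_vv(-1)=216.
Local maxima occur where both diagonal entries negative: (-2, -3), (2, -3). Count: 2.

2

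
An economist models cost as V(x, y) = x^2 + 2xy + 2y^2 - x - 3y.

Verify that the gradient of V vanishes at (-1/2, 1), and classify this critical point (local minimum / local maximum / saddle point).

local minimum

∇V = (2x + 2y - 1, 2x + 4y - 3); substituting (-1/2, 1) gives ∇V = (0, 0), so (-1/2, 1) is indeed a critical point.
The Hessian of V is constant: H = [[2, 2], [2, 4]].
det(H) = 2·4 − 2² = 4.
det(H) > 0 and tr(H) = 6 > 0, so H is positive definite and the point is a local minimum.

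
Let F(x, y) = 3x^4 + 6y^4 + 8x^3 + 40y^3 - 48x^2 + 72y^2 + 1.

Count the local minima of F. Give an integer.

F separates as a function of x plus a function of y, so ∇F=0 decouples.
∂F/∂x = 12x(x - 2)(x + 4) = 0 at x ∈ {-4, 0, 2}; ∂F/∂y = 24y(y + 2)(y + 3) = 0 at y ∈ {-3, -2, 0}.
The Hessian is diagonal: diag(F_xx, F_yy). Second derivatives: F_xx(-4)=288, F_xx(0)=-96, F_xx(2)=144; F_yy(-3)=72, F_yy(-2)=-48, F_yy(0)=144.
Local minima occur where both diagonal entries positive: (-4, -3), (-4, 0), (2, -3), (2, 0). Count: 4.

4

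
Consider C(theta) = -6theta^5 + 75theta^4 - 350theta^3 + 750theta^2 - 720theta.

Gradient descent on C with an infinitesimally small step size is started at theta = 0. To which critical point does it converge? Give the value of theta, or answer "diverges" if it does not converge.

C'(theta) = -30(theta - 4)(theta - 3)(theta - 2)(theta - 1), so C'(0) = -720.
Gradient descent moves in the -C' direction, i.e. theta is increasing.
The nearest critical point in that direction is theta = 1, where C'' = 180 > 0 (a local minimum). The iterate converges there.

1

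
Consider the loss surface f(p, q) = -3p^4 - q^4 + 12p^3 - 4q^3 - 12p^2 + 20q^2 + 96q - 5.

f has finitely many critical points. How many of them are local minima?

1

f separates as a function of p plus a function of q, so ∇f=0 decouples.
∂f/∂p = -12p(p - 2)(p - 1) = 0 at p ∈ {0, 1, 2}; ∂f/∂q = -4(q - 3)(q + 2)(q + 4) = 0 at q ∈ {-4, -2, 3}.
The Hessian is diagonal: diag(f_pp, f_qq). Second derivatives: f_pp(0)=-24, f_pp(1)=12, f_pp(2)=-24; f_qq(-4)=-56, f_qq(-2)=40, f_qq(3)=-140.
Local minima occur where both diagonal entries positive: (1, -2). Count: 1.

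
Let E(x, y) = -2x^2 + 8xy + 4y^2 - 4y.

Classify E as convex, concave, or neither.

E is quadratic, so its Hessian is the constant matrix H = [[-4, 8], [8, 8]].
det(H) = -96, tr(H) = 4.
det(H) < 0, so H is indefinite: neither convex nor concave.

neither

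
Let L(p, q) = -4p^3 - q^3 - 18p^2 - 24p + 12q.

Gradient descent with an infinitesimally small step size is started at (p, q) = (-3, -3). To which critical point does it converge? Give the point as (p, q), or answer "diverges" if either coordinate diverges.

L is separable, so gradient descent decouples: p follows -∂L/∂p, q follows -∂L/∂q.
∂L/∂p = -12(p + 1)(p + 2); at p=-3 this is -24, so p increases.
∂L/∂q = -3(q - 2)(q + 2); at q=-3 this is -15, so q increases.
p converges to its nearest critical value -2 (a local min of the p-part); q converges to -2. The iterate converges to (-2, -2).

(-2, -2)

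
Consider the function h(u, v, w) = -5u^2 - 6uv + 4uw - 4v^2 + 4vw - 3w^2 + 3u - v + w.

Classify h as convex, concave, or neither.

concave

h is quadratic, so its Hessian is the constant matrix H = [[-10, -6, 4], [-6, -8, 4], [4, 4, -6]].
Leading principal minors: -10, 44, -168.
Signs alternate −, +, − ⇒ H ≺ 0 ⇒ concave.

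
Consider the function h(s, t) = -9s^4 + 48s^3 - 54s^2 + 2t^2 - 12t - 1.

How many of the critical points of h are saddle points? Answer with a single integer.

2

h separates as a function of s plus a function of t, so ∇h=0 decouples.
∂h/∂s = -36s(s - 3)(s - 1) = 0 at s ∈ {0, 1, 3}; ∂h/∂t = 4(t - 3) = 0 at t ∈ {3}.
The Hessian is diagonal: diag(h_ss, h_tt). Second derivatives: h_ss(0)=-108, h_ss(1)=72, h_ss(3)=-216; h_tt(3)=4.
Saddle points occur where the two diagonal entries have opposite signs: (0, 3), (3, 3). Count: 2.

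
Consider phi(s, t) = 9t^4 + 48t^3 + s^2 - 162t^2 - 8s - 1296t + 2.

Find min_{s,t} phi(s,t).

-3335

phi(s,t) separates as P(s) + Q(t) + 2, so its minimum is min P + min Q + 2.
P'(s) = 2s - 8 vanishes at s ∈ {4}; Q'(t) = 36(t - 3)(t + 3)(t + 4) vanishes at t ∈ {-4, -3, 3}.
Local minima of P (where P''>0): P(4)=-16. Local minima of Q: Q(-4)=1824, Q(3)=-3321.
So the global minimum of phi is P(4) + Q(3) + 2 = -16 − 3321 + 2 = -3335, attained at (4, 3).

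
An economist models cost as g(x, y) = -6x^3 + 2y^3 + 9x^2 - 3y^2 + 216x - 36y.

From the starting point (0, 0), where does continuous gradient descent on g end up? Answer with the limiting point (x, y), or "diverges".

(-3, 3)

g is separable, so gradient descent decouples: x follows -∂g/∂x, y follows -∂g/∂y.
∂g/∂x = -18(x - 4)(x + 3); at x=0 this is 216, so x decreases.
∂g/∂y = 6(y - 3)(y + 2); at y=0 this is -36, so y increases.
x converges to its nearest critical value -3 (a local min of the x-part); y converges to 3. The iterate converges to (-3, 3).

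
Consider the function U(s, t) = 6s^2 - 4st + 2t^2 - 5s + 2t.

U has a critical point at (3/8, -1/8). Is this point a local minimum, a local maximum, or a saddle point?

The Hessian of U is constant: H = [[12, -4], [-4, 4]].
det(H) = 12·4 − (-4)² = 32.
det(H) > 0 and tr(H) = 16 > 0, so H is positive definite and the point is a local minimum.

local minimum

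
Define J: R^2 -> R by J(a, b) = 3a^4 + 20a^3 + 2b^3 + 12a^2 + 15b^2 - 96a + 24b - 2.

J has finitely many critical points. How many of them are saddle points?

3

J separates as a function of a plus a function of b, so ∇J=0 decouples.
∂J/∂a = 12(a - 1)(a + 2)(a + 4) = 0 at a ∈ {-4, -2, 1}; ∂J/∂b = 6(b + 1)(b + 4) = 0 at b ∈ {-4, -1}.
The Hessian is diagonal: diag(J_aa, J_bb). Second derivatives: J_aa(-4)=120, J_aa(-2)=-72, J_aa(1)=180; J_bb(-4)=-18, J_bb(-1)=18.
Saddle points occur where the two diagonal entries have opposite signs: (-4, -4), (-2, -1), (1, -4). Count: 3.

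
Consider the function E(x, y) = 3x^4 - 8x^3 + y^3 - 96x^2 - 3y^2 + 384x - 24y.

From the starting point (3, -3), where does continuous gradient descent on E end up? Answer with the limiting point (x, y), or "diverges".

E is separable, so gradient descent decouples: x follows -∂E/∂x, y follows -∂E/∂y.
∂E/∂x = 12(x - 4)(x - 2)(x + 4); at x=3 this is -84, so x increases.
∂E/∂y = 3(y - 4)(y + 2); at y=-3 this is 21, so y decreases.
The y-coordinate has no critical point in that direction and runs off to infinity.

diverges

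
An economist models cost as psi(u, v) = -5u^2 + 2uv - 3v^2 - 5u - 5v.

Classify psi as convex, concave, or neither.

concave

psi is quadratic, so its Hessian is the constant matrix H = [[-10, 2], [2, -6]].
det(H) = 56, tr(H) = -16.
det(H) > 0 and tr(H) < 0, so H is negative definite everywhere: concave.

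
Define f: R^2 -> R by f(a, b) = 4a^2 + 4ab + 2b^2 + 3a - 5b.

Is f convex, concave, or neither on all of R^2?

f is quadratic, so its Hessian is the constant matrix H = [[8, 4], [4, 4]].
det(H) = 16, tr(H) = 12.
det(H) > 0 and tr(H) > 0, so H is positive definite everywhere: convex.

convex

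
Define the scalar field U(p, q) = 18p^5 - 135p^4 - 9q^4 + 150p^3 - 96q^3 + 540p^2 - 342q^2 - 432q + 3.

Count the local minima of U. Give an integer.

2

U separates as a function of p plus a function of q, so ∇U=0 decouples.
∂U/∂p = 90p(p - 4)(p - 3)(p + 1) = 0 at p ∈ {-1, 0, 3, 4}; ∂U/∂q = -36(q + 1)(q + 3)(q + 4) = 0 at q ∈ {-4, -3, -1}.
The Hessian is diagonal: diag(U_pp, U_qq). Second derivatives: U_pp(-1)=-1800, U_pp(0)=1080, U_pp(3)=-1080, U_pp(4)=1800; U_qq(-4)=-108, U_qq(-3)=72, U_qq(-1)=-216.
Local minima occur where both diagonal entries positive: (0, -3), (4, -3). Count: 2.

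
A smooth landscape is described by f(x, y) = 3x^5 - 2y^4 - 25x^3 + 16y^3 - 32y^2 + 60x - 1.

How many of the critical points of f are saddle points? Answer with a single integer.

6

f separates as a function of x plus a function of y, so ∇f=0 decouples.
∂f/∂x = 15(x - 2)(x - 1)(x + 1)(x + 2) = 0 at x ∈ {-2, -1, 1, 2}; ∂f/∂y = -8y(y - 4)(y - 2) = 0 at y ∈ {0, 2, 4}.
The Hessian is diagonal: diag(f_xx, f_yy). Second derivatives: f_xx(-2)=-180, f_xx(-1)=90, f_xx(1)=-90, f_xx(2)=180; f_yy(0)=-64, f_yy(2)=32, f_yy(4)=-64.
Saddle points occur where the two diagonal entries have opposite signs: (-2, 2), (-1, 0), (-1, 4), (1, 2), (2, 0), (2, 4). Count: 6.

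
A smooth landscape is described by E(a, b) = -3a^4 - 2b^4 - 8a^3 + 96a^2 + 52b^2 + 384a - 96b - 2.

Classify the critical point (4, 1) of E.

saddle point

The mixed partial ∂²E/∂a∂b is 0, so the Hessian at any point is diag(E_aa, E_bb) = diag(12(-3a^2 - 4a + 16), 8(-3b^2 + 13)).
At (4, 1): H = diag(-576, 80).
The eigenvalues have opposite signs, so H is indefinite: a saddle point.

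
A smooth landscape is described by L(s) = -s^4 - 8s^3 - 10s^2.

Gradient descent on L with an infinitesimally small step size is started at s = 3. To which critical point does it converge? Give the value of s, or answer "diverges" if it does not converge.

L'(s) = -4s(s + 1)(s + 5), so L'(3) = -384.
Gradient descent moves in the -L' direction, i.e. s is increasing.
There is no critical point above s=3, and L' keeps the same sign, so the iterate runs off to +∞.

diverges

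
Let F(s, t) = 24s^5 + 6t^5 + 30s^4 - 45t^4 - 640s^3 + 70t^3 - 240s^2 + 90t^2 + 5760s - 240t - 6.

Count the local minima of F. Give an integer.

F separates as a function of s plus a function of t, so ∇F=0 decouples.
∂F/∂s = 120(s - 3)(s - 2)(s + 2)(s + 4) = 0 at s ∈ {-4, -2, 2, 3}; ∂F/∂t = 30(t - 4)(t - 2)(t - 1)(t + 1) = 0 at t ∈ {-1, 1, 2, 4}.
The Hessian is diagonal: diag(F_ss, F_tt). Second derivatives: F_ss(-4)=-10080, F_ss(-2)=4800, F_ss(2)=-2880, F_ss(3)=4200; F_tt(-1)=-900, F_tt(1)=180, F_tt(2)=-180, F_tt(4)=900.
Local minima occur where both diagonal entries positive: (-2, 1), (-2, 4), (3, 1), (3, 4). Count: 4.

4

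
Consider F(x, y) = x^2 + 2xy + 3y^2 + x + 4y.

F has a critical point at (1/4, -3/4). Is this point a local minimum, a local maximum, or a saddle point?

local minimum

The Hessian of F is constant: H = [[2, 2], [2, 6]].
det(H) = 2·6 − 2² = 8.
det(H) > 0 and tr(H) = 8 > 0, so H is positive definite and the point is a local minimum.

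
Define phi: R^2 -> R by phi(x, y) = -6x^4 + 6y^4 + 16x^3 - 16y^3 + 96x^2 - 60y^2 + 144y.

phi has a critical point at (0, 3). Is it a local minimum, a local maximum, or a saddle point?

local minimum

The mixed partial ∂²phi/∂x∂y is 0, so the Hessian at any point is diag(phi_xx, phi_yy) = diag(24(-3x^2 + 4x + 8), 24(3y^2 - 4y - 5)).
At (0, 3): H = diag(192, 240).
Both eigenvalues are positive, so H is positive definite: a local minimum.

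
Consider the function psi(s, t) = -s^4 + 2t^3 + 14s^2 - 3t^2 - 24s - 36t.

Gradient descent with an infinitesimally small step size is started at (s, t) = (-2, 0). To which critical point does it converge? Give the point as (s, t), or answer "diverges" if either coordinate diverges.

psi is separable, so gradient descent decouples: s follows -∂psi/∂s, t follows -∂psi/∂t.
∂psi/∂s = -4(s - 2)(s - 1)(s + 3); at s=-2 this is -48, so s increases.
∂psi/∂t = 6(t - 3)(t + 2); at t=0 this is -36, so t increases.
s converges to its nearest critical value 1 (a local min of the s-part); t converges to 3. The iterate converges to (1, 3).

(1, 3)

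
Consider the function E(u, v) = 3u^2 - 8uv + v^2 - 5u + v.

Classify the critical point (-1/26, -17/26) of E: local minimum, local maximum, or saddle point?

The Hessian of E is constant: H = [[6, -8], [-8, 2]].
det(H) = 6·2 − (-8)² = -52.
Since det(H) < 0, H is indefinite and the critical point is a saddle point.

saddle point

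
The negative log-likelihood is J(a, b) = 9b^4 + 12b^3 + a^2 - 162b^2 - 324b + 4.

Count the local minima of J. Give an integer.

2

J separates as a function of a plus a function of b, so ∇J=0 decouples.
∂J/∂a = 2a = 0 at a ∈ {0}; ∂J/∂b = 36(b - 3)(b + 1)(b + 3) = 0 at b ∈ {-3, -1, 3}.
The Hessian is diagonal: diag(J_aa, J_bb). Second derivatives: J_aa(0)=2; J_bb(-3)=432, J_bb(-1)=-288, J_bb(3)=864.
Local minima occur where both diagonal entries positive: (0, -3), (0, 3). Count: 2.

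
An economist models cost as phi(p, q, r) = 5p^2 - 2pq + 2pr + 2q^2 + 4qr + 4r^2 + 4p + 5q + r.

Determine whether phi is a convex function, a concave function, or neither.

phi is quadratic, so its Hessian is the constant matrix H = [[10, -2, 2], [-2, 4, 4], [2, 4, 8]].
Leading principal minors: 10, 36, 80.
All positive ⇒ H ≻ 0 ⇒ convex.

convex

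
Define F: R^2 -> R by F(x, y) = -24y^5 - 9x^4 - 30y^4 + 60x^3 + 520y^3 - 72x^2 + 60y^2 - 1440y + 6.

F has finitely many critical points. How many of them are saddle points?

6

F separates as a function of x plus a function of y, so ∇F=0 decouples.
∂F/∂x = -36x(x - 4)(x - 1) = 0 at x ∈ {0, 1, 4}; ∂F/∂y = -120(y - 3)(y - 1)(y + 1)(y + 4) = 0 at y ∈ {-4, -1, 1, 3}.
The Hessian is diagonal: diag(F_xx, F_yy). Second derivatives: F_xx(0)=-144, F_xx(1)=108, F_xx(4)=-432; F_yy(-4)=12600, F_yy(-1)=-2880, F_yy(1)=2400, F_yy(3)=-6720.
Saddle points occur where the two diagonal entries have opposite signs: (0, -4), (0, 1), (1, -1), (1, 3), (4, -4), (4, 1). Count: 6.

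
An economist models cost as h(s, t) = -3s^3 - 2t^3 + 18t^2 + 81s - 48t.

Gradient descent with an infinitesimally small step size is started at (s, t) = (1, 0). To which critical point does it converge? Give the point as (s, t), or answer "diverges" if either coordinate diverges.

h is separable, so gradient descent decouples: s follows -∂h/∂s, t follows -∂h/∂t.
∂h/∂s = -9(s - 3)(s + 3); at s=1 this is 72, so s decreases.
∂h/∂t = -6(t - 4)(t - 2); at t=0 this is -48, so t increases.
s converges to its nearest critical value -3 (a local min of the s-part); t converges to 2. The iterate converges to (-3, 2).

(-3, 2)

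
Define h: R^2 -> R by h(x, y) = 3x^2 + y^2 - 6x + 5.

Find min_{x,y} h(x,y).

h(x,y) separates as P(x) + Q(y) + 5, so its minimum is min P + min Q + 5.
P'(x) = 6x - 6 vanishes at x ∈ {1}; Q'(y) = 2y vanishes at y ∈ {0}.
Local minima of P (where P''>0): P(1)=-3. Local minima of Q: Q(0)=0.
So the global minimum of h is P(1) + Q(0) + 5 = -3 + 0 + 5 = 2, attained at (1, 0).

2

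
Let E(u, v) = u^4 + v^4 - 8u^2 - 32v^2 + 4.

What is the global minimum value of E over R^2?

E(u,v) separates as P(u) + Q(v) + 4, so its minimum is min P + min Q + 4.
P'(u) = 4u(u - 2)(u + 2) vanishes at u ∈ {-2, 0, 2}; Q'(v) = 4v(v - 4)(v + 4) vanishes at v ∈ {-4, 0, 4}.
Local minima of P (where P''>0): P(-2)=-16, P(2)=-16. Local minima of Q: Q(-4)=-256, Q(4)=-256.
So the global minimum of E is P(-2) + Q(-4) + 4 = -16 − 256 + 4 = -268, attained at (-2, -4).

-268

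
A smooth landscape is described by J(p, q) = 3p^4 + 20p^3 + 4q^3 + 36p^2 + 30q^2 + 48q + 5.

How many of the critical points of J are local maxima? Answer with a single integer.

1

J separates as a function of p plus a function of q, so ∇J=0 decouples.
∂J/∂p = 12p(p + 2)(p + 3) = 0 at p ∈ {-3, -2, 0}; ∂J/∂q = 12(q + 1)(q + 4) = 0 at q ∈ {-4, -1}.
The Hessian is diagonal: diag(J_pp, J_qq). Second derivatives: J_pp(-3)=36, J_pp(-2)=-24, J_pp(0)=72; J_qq(-4)=-36, J_qq(-1)=36.
Local maxima occur where both diagonal entries negative: (-2, -4). Count: 1.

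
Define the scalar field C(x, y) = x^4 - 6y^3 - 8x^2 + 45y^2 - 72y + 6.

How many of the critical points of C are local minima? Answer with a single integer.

2

C separates as a function of x plus a function of y, so ∇C=0 decouples.
∂C/∂x = 4x(x - 2)(x + 2) = 0 at x ∈ {-2, 0, 2}; ∂C/∂y = -18(y - 4)(y - 1) = 0 at y ∈ {1, 4}.
The Hessian is diagonal: diag(C_xx, C_yy). Second derivatives: C_xx(-2)=32, C_xx(0)=-16, C_xx(2)=32; C_yy(1)=54, C_yy(4)=-54.
Local minima occur where both diagonal entries positive: (-2, 1), (2, 1). Count: 2.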